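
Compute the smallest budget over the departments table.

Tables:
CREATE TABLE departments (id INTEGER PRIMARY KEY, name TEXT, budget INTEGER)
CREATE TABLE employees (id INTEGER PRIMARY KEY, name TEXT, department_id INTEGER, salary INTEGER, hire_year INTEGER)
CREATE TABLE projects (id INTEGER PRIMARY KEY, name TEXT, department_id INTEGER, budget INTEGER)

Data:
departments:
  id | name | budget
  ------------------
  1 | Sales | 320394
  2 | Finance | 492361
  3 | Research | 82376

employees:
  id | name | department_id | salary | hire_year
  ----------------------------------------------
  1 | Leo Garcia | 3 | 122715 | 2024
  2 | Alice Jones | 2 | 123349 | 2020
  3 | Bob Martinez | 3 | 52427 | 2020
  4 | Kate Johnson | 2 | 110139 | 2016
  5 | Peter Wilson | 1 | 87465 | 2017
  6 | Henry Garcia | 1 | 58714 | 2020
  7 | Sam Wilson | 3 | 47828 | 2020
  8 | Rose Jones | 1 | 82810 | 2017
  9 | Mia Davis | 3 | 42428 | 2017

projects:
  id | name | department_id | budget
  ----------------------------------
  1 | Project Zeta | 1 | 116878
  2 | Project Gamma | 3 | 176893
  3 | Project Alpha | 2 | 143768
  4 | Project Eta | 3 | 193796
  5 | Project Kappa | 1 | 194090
SELECT MIN(budget) FROM departments

Execution result:
82376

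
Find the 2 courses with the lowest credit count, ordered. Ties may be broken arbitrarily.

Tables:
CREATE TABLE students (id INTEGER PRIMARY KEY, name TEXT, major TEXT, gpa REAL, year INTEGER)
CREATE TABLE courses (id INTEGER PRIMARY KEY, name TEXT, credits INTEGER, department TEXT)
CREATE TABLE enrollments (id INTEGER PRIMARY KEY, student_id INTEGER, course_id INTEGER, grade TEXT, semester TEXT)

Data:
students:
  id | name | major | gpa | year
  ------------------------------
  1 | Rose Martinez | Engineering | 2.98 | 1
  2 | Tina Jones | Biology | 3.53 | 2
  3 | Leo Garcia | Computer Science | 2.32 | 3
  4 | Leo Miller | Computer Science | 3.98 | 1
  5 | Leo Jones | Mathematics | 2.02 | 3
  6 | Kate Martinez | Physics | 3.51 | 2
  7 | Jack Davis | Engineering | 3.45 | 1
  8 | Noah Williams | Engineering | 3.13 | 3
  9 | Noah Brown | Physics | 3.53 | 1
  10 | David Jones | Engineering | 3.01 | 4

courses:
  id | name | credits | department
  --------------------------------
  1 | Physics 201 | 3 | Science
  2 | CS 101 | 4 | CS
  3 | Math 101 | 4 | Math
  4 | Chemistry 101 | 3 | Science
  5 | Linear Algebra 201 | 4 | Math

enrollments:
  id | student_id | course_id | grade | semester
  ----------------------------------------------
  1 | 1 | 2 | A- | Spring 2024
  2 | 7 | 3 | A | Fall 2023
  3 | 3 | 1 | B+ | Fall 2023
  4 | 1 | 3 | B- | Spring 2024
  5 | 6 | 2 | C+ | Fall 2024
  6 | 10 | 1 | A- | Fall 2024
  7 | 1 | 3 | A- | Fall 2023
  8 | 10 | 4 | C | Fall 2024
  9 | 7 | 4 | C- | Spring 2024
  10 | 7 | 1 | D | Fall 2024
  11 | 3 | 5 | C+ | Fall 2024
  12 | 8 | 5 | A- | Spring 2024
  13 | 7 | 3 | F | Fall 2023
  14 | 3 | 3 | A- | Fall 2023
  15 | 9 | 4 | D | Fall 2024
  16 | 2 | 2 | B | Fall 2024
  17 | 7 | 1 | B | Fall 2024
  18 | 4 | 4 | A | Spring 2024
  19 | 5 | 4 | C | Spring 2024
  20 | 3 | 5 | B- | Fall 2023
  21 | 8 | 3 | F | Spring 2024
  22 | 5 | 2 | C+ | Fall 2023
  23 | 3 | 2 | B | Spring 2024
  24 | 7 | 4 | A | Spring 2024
SELECT name, credits FROM courses ORDER BY credits ASC LIMIT 2

Execution result:
name | credits
Physics 201 | 3
Chemistry 101 | 3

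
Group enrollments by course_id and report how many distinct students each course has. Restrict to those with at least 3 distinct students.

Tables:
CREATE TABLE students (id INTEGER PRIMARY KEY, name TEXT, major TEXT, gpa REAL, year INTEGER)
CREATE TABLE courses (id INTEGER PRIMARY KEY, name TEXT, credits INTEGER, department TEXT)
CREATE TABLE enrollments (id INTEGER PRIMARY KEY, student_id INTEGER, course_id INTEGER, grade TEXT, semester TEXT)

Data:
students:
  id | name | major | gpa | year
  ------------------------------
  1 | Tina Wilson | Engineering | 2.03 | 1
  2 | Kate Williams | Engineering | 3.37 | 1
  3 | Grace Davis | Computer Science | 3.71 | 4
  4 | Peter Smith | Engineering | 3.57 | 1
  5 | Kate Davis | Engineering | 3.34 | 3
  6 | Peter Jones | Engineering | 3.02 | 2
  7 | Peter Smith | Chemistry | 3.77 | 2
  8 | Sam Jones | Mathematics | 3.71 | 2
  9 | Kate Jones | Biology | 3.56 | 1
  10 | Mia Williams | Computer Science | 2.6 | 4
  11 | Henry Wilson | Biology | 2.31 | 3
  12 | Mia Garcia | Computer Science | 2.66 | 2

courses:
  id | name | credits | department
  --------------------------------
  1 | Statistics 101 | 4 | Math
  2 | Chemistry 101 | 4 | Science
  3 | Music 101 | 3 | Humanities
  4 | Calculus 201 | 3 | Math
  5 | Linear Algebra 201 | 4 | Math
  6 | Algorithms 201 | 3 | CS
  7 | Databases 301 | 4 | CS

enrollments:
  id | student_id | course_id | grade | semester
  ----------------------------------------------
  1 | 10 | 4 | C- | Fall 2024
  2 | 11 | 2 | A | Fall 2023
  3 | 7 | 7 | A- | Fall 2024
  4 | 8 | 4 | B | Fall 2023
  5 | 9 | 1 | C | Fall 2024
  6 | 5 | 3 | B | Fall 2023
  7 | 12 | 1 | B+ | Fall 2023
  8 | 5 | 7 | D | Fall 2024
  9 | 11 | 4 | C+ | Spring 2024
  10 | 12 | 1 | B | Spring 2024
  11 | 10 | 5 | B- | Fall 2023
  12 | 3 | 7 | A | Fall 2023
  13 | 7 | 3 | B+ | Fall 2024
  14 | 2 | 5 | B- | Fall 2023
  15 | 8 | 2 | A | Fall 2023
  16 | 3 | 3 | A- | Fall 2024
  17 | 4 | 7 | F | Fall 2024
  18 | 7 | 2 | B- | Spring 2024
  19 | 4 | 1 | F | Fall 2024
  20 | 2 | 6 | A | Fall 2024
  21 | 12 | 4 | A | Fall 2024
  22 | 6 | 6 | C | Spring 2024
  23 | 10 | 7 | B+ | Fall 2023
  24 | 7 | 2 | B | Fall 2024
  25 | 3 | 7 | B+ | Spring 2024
SELECT course_id, COUNT(DISTINCT student_id) AS distinct_student_count FROM enrollments GROUP BY course_id HAVING COUNT(DISTINCT student_id) >= 3

Execution result:
course_id | distinct_student_count
1 | 3
2 | 3
3 | 3
4 | 4
7 | 5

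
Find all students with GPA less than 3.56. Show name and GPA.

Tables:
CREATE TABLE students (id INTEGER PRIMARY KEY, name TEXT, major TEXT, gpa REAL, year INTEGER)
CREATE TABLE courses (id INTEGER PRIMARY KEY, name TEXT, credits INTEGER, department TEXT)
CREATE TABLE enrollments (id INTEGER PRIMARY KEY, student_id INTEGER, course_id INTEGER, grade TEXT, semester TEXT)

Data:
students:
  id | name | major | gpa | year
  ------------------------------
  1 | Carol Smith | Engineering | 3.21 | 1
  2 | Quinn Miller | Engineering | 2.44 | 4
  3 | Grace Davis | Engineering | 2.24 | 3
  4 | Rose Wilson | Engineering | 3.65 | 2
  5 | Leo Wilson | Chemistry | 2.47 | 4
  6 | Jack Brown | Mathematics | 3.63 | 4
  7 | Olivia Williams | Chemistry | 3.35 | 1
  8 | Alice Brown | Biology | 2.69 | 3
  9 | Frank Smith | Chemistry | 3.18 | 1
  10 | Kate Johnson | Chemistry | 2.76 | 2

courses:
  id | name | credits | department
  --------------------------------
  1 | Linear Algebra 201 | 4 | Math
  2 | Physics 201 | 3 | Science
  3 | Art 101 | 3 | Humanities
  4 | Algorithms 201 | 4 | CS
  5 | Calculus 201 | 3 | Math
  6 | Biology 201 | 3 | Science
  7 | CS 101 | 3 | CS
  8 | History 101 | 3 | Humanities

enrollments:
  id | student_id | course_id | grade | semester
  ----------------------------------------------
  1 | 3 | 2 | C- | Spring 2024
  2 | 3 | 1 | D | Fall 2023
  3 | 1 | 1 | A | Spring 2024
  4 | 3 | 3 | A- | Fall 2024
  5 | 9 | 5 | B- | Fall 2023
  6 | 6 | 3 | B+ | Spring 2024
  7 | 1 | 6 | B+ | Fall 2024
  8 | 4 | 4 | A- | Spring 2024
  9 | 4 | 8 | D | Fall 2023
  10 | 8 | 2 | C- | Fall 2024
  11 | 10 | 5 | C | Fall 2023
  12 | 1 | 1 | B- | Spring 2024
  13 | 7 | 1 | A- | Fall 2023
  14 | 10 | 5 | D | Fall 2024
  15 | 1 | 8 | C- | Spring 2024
SELECT name, gpa FROM students WHERE gpa < 3.56

Execution result:
name | gpa
Carol Smith | 3.21
Quinn Miller | 2.44
Grace Davis | 2.24
Leo Wilson | 2.47
Olivia Williams | 3.35
Alice Brown | 2.69
Frank Smith | 3.18
Kate Johnson | 2.76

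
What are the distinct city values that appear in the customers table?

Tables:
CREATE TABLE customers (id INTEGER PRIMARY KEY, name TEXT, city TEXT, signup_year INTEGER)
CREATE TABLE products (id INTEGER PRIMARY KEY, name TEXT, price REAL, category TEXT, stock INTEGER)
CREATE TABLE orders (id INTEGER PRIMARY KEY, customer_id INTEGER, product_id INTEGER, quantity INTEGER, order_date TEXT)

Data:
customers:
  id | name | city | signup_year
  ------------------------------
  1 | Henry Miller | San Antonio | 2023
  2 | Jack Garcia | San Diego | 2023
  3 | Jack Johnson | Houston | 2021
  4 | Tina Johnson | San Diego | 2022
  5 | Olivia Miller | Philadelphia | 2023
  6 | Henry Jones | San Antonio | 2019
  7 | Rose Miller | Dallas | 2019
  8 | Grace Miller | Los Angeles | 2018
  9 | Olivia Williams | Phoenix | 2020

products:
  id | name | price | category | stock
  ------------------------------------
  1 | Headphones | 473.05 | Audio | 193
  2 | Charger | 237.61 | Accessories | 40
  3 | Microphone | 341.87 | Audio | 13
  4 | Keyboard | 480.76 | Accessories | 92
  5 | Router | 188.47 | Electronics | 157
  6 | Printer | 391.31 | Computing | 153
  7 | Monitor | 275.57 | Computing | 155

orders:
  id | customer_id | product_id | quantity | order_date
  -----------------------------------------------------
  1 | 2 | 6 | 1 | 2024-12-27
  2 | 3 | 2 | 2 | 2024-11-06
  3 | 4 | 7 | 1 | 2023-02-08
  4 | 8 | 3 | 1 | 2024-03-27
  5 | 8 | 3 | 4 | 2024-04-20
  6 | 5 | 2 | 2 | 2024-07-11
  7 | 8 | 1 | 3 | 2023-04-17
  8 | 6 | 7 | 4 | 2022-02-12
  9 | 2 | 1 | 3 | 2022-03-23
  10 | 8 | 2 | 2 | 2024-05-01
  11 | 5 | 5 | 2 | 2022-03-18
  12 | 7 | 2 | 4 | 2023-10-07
SELECT DISTINCT city FROM customers

Execution result:
city
San Antonio
San Diego
Houston
Philadelphia
Dallas
Los Angeles
Phoenix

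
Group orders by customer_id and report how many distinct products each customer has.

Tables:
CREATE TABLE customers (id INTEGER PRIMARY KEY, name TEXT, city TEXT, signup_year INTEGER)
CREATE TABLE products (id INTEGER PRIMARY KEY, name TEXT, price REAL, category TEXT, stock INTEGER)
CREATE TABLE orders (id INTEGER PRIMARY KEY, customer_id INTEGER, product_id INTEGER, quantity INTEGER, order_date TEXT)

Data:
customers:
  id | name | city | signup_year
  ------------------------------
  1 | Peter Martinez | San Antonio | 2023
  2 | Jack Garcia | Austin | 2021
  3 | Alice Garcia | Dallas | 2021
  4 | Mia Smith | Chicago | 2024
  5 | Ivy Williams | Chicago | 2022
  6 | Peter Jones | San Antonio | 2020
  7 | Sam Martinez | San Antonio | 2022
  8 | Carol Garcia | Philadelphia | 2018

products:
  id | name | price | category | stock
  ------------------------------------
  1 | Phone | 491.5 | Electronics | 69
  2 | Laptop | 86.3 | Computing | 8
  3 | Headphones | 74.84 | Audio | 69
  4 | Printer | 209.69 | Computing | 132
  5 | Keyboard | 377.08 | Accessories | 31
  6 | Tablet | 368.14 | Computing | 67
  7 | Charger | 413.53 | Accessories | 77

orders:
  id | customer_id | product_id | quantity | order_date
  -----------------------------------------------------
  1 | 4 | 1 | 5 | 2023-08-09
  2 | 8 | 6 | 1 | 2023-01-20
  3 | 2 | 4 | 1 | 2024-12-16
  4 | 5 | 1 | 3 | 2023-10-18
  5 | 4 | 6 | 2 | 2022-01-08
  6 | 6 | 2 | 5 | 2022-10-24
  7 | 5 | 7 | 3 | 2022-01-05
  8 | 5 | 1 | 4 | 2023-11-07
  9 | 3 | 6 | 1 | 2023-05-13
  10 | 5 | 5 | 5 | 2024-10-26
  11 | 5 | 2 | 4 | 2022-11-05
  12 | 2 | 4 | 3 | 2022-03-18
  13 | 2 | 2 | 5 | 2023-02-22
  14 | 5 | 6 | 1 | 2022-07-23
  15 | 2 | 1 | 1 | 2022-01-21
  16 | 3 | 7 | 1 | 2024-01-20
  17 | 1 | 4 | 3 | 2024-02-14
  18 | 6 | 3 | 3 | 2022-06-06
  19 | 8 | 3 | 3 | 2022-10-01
SELECT customer_id, COUNT(DISTINCT product_id) AS distinct_product_count FROM orders GROUP BY customer_id

Execution result:
customer_id | distinct_product_count
1 | 1
2 | 3
3 | 2
4 | 2
5 | 5
6 | 2
8 | 2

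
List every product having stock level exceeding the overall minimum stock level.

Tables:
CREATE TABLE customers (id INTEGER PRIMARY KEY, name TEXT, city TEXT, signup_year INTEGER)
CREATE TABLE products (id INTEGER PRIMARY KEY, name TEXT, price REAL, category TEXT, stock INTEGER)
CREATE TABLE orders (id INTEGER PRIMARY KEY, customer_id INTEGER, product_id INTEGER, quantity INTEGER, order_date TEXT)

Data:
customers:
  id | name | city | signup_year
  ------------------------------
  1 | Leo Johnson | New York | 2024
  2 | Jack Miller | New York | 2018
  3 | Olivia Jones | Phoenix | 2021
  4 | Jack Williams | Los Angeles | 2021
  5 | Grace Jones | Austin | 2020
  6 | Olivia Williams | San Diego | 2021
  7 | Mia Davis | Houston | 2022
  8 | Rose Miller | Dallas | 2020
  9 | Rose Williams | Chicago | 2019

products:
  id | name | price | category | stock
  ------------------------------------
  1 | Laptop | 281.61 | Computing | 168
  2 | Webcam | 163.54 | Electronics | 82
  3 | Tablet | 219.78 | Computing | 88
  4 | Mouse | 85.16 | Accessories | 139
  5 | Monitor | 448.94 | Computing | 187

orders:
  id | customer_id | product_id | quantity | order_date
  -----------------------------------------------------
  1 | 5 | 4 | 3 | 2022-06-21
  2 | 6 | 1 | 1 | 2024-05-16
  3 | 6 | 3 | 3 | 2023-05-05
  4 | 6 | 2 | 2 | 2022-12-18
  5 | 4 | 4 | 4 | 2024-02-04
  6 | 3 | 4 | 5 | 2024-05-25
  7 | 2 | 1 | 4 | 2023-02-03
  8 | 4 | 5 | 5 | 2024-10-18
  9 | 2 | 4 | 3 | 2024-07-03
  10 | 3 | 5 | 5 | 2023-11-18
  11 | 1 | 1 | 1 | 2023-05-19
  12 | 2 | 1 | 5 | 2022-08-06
SELECT name, stock FROM products WHERE stock > (SELECT MIN(stock) FROM products)

Execution result:
name | stock
Laptop | 168
Tablet | 88
Mouse | 139
Monitor | 187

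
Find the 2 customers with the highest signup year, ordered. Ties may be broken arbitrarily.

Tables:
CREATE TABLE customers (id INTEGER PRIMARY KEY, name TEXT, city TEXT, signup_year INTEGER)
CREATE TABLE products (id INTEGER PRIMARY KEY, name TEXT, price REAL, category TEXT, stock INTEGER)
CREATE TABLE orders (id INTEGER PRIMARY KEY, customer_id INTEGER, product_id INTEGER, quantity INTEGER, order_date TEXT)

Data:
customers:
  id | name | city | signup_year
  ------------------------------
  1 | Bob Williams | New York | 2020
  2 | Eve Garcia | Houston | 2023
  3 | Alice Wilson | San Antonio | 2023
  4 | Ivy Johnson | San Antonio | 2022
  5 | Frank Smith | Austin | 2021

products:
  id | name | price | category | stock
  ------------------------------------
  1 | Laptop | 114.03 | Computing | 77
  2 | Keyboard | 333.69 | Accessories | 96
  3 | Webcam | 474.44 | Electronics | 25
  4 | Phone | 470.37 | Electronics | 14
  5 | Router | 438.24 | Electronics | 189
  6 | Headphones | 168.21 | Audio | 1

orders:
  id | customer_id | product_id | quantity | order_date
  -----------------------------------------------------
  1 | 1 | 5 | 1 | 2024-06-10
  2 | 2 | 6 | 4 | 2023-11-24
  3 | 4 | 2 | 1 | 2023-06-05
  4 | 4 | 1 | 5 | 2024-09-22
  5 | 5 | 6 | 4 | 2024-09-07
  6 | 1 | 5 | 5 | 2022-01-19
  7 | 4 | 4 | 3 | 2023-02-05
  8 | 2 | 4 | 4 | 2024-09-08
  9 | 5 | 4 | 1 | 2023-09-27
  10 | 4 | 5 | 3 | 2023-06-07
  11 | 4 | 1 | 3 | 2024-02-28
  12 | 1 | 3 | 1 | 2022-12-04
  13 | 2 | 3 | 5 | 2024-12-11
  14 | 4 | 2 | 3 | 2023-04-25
SELECT name, signup_year FROM customers ORDER BY signup_year DESC LIMIT 2

Execution result:
name | signup_year
Eve Garcia | 2023
Alice Wilson | 2023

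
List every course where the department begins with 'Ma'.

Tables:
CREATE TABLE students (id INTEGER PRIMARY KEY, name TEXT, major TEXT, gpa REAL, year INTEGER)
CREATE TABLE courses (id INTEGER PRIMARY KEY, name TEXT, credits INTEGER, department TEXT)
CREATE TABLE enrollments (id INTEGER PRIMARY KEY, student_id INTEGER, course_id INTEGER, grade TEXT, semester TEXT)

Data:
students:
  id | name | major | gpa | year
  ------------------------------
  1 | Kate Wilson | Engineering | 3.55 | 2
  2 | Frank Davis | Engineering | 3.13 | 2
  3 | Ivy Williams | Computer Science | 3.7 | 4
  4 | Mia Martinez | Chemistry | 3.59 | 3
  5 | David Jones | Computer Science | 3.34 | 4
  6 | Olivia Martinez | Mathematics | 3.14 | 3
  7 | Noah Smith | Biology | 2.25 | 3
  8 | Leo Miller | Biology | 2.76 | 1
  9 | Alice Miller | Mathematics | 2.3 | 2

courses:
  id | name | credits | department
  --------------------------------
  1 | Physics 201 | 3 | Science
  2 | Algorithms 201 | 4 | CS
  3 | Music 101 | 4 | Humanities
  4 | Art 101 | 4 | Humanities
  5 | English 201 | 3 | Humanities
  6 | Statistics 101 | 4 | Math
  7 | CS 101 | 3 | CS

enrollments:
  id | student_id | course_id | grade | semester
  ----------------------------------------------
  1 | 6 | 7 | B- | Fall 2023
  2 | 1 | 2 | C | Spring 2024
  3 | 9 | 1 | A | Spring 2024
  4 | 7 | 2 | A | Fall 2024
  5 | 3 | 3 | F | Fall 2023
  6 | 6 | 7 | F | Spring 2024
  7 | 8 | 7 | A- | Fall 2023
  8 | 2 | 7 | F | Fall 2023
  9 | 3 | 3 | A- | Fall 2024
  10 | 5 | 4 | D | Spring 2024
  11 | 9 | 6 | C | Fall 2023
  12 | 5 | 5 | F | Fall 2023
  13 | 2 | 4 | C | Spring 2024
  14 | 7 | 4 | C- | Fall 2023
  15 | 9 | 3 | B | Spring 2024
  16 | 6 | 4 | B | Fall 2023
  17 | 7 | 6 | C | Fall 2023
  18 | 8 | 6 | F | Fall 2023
SELECT name, department FROM courses WHERE department LIKE 'Ma%'

Execution result:
name | department
Statistics 101 | Math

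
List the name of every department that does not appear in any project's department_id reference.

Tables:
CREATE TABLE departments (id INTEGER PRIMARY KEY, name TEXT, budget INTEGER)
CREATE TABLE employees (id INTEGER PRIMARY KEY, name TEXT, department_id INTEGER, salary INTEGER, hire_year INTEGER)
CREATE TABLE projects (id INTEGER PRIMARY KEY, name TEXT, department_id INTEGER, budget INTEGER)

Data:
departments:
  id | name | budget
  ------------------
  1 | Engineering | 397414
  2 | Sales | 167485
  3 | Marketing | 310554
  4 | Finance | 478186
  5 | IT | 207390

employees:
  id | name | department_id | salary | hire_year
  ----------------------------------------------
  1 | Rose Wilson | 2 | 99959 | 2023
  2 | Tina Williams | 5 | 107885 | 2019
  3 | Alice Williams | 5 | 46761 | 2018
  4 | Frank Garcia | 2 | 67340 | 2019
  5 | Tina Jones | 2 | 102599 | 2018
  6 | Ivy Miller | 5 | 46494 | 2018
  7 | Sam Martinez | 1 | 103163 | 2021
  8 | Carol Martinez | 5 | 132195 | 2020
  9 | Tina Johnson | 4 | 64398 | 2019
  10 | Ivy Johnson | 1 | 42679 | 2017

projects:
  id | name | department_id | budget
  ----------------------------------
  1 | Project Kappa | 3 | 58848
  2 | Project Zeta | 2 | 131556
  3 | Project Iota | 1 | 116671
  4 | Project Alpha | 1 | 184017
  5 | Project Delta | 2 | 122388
SELECT p.name FROM departments p LEFT JOIN projects c ON c.department_id = p.id WHERE c.id IS NULL

Execution result:
name
Finance
IT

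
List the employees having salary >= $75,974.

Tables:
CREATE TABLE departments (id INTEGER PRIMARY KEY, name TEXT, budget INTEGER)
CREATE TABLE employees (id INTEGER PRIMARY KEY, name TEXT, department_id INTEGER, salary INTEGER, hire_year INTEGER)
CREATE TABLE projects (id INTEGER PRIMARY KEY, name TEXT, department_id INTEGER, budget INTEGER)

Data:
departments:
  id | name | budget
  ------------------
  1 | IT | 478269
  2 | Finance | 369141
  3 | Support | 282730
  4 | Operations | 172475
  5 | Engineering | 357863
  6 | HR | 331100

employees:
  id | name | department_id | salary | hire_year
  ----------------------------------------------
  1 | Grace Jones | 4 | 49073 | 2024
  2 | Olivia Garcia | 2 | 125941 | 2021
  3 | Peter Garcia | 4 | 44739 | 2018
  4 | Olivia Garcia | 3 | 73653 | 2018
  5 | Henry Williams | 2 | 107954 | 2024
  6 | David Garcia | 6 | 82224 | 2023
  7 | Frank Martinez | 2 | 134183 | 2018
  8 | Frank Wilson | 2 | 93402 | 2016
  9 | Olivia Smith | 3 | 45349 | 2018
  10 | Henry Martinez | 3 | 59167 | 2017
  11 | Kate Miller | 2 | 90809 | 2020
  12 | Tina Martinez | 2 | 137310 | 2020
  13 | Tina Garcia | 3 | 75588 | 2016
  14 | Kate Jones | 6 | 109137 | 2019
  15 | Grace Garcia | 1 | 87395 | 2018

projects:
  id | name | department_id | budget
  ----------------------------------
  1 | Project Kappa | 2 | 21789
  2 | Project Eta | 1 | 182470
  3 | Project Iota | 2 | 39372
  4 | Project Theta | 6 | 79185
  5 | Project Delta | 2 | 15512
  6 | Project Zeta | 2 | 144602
SELECT name, salary FROM employees WHERE salary >= 75974

Execution result:
name | salary
Olivia Garcia | 125941
Henry Williams | 107954
David Garcia | 82224
Frank Martinez | 134183
Frank Wilson | 93402
Kate Miller | 90809
Tina Martinez | 137310
Kate Jones | 109137
Grace Garcia | 87395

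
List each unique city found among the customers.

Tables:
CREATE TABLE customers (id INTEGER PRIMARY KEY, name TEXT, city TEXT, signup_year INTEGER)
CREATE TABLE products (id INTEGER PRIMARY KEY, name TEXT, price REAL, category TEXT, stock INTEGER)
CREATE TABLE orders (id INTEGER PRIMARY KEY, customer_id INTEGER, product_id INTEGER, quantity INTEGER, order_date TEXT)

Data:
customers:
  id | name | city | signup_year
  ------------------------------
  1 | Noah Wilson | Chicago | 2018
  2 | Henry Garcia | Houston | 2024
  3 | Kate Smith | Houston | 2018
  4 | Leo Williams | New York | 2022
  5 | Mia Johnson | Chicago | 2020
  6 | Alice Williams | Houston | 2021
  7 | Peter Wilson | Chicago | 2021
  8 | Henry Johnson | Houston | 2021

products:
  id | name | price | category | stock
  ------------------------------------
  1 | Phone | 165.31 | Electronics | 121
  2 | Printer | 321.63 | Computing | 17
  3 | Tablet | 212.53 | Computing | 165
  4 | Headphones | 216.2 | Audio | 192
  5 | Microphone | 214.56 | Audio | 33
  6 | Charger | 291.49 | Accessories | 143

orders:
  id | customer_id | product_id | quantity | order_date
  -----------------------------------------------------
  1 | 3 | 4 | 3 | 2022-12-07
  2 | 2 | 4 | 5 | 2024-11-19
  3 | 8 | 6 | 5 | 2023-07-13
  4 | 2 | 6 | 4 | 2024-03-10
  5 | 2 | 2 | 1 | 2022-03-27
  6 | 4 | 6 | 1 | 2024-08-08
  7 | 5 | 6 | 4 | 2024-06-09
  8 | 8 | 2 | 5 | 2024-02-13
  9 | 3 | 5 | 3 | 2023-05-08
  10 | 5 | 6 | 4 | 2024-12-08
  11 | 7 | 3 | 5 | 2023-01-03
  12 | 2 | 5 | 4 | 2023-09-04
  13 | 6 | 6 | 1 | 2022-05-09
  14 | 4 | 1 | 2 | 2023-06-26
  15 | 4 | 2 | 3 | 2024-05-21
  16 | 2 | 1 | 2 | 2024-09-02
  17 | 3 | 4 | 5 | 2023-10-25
SELECT DISTINCT city FROM customers

Execution result:
city
Chicago
Houston
New York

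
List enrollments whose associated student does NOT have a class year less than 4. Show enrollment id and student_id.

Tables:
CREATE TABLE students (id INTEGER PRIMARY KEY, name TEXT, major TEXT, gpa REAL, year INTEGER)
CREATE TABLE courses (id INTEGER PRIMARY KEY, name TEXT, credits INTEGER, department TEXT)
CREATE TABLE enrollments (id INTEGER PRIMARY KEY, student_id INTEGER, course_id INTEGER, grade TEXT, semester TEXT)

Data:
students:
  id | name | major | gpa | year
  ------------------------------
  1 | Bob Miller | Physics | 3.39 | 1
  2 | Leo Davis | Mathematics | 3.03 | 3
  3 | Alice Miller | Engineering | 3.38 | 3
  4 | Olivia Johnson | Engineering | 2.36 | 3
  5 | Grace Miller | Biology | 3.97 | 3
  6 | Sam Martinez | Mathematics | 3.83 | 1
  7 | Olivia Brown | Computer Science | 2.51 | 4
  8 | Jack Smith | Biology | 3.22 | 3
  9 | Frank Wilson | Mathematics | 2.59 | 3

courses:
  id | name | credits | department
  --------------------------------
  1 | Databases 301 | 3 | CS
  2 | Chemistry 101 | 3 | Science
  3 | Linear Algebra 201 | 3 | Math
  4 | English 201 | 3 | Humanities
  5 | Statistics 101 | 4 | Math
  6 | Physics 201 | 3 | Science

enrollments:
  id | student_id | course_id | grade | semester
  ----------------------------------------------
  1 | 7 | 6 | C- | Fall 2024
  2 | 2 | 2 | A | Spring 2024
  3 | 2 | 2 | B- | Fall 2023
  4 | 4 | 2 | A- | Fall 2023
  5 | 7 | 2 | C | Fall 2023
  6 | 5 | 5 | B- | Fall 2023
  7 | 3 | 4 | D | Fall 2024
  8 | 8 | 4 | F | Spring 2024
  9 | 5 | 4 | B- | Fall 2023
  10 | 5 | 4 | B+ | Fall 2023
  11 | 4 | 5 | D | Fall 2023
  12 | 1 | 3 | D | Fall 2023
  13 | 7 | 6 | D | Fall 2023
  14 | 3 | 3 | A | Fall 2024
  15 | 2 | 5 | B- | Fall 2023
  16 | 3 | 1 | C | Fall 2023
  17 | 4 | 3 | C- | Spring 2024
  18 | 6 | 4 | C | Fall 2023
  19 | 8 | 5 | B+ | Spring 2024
SELECT id, student_id FROM enrollments WHERE student_id NOT IN (SELECT id FROM students WHERE year < 4)

Execution result:
id | student_id
1 | 7
5 | 7
13 | 7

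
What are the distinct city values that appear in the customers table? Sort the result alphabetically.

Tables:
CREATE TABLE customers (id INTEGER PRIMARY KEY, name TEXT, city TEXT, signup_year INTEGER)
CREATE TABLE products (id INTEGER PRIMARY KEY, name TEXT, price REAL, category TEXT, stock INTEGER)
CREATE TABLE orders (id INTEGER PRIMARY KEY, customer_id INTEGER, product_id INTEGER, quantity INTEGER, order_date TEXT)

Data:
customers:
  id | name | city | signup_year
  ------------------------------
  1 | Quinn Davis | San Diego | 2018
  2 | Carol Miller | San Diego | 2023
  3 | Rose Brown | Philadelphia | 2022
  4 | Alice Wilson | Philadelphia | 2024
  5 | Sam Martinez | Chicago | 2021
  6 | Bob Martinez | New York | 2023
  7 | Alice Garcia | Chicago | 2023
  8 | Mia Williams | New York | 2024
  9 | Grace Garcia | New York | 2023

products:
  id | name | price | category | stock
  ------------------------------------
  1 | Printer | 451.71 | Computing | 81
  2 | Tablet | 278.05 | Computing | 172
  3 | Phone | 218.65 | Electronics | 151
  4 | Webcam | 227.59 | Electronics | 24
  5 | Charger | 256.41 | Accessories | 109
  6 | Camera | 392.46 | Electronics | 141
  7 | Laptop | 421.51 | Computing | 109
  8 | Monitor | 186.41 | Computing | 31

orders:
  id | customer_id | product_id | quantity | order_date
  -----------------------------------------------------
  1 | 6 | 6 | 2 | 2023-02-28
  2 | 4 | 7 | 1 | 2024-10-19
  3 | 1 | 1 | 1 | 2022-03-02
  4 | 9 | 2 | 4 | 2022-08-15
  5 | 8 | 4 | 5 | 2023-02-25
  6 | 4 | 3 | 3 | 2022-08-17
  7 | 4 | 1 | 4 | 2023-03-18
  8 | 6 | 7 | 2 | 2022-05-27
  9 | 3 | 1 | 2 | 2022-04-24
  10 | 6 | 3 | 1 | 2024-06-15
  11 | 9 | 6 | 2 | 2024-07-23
SELECT DISTINCT city FROM customers ORDER BY city

Execution result:
city
Chicago
New York
Philadelphia
San Diego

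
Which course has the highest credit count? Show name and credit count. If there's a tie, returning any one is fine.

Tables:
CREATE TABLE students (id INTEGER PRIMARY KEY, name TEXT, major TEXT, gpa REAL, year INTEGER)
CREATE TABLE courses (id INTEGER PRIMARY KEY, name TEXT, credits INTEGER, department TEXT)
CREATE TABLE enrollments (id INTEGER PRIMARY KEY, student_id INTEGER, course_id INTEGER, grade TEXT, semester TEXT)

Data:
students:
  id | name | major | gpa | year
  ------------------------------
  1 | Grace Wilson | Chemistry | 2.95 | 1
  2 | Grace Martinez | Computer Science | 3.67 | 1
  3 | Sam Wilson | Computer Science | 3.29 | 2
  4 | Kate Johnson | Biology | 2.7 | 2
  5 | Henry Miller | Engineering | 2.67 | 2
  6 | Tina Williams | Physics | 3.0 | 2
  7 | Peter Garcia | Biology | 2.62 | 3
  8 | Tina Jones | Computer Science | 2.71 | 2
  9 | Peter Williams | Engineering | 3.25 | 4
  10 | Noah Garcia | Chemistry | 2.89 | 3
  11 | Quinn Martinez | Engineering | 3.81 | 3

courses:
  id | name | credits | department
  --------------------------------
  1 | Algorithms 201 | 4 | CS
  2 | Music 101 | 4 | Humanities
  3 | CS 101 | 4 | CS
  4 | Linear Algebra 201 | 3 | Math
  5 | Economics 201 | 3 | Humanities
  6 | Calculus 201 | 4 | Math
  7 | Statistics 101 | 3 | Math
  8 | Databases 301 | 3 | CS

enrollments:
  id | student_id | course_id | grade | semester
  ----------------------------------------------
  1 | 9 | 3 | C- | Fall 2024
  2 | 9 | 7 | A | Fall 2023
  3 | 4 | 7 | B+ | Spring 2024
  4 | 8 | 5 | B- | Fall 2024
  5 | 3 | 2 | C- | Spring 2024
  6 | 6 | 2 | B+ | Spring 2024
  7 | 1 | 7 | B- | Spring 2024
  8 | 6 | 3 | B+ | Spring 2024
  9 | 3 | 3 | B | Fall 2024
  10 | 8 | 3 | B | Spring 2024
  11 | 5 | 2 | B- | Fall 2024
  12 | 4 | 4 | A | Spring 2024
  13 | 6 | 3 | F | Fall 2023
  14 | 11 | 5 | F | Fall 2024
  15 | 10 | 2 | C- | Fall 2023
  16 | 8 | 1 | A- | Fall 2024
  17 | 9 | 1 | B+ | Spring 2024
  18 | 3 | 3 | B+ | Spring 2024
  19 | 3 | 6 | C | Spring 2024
SELECT name, credits FROM courses ORDER BY credits DESC LIMIT 1

Execution result:
name | credits
Algorithms 201 | 4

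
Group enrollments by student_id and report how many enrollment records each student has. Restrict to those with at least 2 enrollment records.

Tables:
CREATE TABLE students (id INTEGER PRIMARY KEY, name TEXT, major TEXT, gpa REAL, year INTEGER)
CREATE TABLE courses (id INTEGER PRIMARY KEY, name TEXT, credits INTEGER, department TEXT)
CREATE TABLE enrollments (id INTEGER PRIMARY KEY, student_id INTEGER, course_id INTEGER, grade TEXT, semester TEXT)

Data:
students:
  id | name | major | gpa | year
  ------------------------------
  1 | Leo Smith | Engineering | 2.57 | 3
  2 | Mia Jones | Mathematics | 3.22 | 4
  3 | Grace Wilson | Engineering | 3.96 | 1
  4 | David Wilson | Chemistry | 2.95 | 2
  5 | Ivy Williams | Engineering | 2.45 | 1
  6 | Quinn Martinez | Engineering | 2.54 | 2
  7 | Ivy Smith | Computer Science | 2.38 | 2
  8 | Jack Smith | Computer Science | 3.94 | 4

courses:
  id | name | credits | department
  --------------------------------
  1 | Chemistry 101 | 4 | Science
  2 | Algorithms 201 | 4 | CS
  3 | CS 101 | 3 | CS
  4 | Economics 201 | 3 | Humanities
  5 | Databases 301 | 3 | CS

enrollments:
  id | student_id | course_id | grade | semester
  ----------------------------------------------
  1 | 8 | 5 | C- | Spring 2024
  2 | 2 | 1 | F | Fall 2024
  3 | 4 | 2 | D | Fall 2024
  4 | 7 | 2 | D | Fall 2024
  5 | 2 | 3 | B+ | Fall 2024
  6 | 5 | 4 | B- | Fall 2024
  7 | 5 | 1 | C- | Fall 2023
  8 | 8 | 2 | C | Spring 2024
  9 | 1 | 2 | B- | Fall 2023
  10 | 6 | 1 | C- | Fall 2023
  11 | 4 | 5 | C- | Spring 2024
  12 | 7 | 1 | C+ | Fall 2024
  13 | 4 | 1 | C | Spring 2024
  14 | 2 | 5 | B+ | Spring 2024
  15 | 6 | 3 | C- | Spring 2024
SELECT student_id, COUNT(*) AS enrollment_count FROM enrollments GROUP BY student_id HAVING COUNT(*) >= 2

Execution result:
student_id | enrollment_count
2 | 3
4 | 3
5 | 2
6 | 2
7 | 2
8 | 2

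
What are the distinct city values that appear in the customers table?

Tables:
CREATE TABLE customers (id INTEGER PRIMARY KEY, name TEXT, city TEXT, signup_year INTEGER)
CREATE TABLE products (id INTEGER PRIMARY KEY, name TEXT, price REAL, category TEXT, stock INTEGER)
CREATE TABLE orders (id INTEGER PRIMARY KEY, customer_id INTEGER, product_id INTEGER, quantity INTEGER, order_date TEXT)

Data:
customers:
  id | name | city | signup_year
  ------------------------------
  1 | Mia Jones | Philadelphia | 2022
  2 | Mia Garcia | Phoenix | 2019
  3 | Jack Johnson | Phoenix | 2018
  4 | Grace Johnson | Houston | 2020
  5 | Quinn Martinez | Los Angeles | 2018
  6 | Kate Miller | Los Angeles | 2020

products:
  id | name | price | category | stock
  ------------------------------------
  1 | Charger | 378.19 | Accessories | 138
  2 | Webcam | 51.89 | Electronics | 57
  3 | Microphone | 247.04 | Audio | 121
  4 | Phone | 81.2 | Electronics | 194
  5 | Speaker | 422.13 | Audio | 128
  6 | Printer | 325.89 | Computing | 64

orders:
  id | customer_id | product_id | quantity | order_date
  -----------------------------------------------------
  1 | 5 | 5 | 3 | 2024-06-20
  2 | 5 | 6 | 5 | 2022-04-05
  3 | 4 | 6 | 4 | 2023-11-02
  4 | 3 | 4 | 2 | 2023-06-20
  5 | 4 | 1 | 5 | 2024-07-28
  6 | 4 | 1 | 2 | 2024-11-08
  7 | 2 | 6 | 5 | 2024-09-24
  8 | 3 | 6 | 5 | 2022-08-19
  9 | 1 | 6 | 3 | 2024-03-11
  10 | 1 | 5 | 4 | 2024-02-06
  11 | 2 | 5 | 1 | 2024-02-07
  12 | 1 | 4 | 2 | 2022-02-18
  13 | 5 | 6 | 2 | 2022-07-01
SELECT DISTINCT city FROM customers

Execution result:
city
Philadelphia
Phoenix
Houston
Los Angeles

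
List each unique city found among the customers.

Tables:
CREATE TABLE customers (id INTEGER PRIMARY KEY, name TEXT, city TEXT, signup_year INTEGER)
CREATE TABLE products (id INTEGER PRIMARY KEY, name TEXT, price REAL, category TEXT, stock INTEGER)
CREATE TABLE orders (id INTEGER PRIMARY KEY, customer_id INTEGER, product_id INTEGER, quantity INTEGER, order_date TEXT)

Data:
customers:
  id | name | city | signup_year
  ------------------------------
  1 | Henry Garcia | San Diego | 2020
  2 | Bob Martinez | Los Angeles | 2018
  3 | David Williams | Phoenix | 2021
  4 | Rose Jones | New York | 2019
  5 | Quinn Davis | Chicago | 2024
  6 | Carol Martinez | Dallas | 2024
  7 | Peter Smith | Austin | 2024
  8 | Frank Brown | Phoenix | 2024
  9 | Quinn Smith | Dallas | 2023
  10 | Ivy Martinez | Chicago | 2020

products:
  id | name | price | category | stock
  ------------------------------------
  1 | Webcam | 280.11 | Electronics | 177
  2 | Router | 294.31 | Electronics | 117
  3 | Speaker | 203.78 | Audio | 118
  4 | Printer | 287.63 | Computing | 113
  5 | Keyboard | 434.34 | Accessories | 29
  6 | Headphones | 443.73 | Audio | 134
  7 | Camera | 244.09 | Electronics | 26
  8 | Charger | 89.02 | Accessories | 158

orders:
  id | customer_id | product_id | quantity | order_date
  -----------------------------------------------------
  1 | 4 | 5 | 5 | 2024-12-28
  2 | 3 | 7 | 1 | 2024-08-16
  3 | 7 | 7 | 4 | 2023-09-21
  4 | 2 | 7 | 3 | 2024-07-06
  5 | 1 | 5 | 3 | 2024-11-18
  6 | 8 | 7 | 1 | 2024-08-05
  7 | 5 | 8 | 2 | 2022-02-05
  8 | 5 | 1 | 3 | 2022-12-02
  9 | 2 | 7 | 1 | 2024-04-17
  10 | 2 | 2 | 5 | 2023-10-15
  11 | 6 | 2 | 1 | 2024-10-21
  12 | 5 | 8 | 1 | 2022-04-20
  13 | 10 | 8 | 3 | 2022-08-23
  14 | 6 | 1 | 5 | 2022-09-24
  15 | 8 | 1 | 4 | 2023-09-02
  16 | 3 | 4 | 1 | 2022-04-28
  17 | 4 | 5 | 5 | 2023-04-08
SELECT DISTINCT city FROM customers

Execution result:
city
San Diego
Los Angeles
Phoenix
New York
Chicago
Dallas
Austin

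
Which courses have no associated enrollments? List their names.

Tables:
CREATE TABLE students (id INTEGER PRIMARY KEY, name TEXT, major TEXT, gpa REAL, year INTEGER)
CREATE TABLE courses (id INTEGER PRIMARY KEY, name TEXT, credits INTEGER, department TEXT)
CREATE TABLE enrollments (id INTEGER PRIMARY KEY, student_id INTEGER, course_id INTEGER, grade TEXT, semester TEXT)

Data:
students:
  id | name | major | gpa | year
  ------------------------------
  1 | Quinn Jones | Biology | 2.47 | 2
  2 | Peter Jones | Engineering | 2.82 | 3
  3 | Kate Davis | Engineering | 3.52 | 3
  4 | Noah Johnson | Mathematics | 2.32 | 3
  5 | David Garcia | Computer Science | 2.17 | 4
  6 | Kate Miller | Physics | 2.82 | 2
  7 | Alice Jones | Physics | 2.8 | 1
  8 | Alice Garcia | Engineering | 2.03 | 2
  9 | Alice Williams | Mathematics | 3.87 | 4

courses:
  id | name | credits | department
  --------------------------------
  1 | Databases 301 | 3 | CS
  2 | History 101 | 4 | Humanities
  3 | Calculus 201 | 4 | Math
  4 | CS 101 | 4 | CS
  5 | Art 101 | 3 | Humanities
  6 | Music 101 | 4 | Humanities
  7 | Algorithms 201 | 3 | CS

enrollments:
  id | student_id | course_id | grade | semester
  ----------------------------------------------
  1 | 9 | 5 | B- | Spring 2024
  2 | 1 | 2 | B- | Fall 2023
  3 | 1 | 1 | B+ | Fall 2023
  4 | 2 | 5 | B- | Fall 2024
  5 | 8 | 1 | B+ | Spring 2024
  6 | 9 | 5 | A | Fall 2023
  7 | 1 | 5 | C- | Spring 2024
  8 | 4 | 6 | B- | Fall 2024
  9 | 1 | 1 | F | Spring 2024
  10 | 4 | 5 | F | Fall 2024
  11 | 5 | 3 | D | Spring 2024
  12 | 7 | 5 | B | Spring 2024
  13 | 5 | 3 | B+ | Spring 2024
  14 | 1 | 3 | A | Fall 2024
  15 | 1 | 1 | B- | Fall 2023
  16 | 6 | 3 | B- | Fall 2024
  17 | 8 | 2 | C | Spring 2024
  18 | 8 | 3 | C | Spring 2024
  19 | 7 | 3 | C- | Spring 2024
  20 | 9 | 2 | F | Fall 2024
SELECT p.name FROM courses p LEFT JOIN enrollments c ON c.course_id = p.id WHERE c.id IS NULL

Execution result:
name
CS 101
Algorithms 201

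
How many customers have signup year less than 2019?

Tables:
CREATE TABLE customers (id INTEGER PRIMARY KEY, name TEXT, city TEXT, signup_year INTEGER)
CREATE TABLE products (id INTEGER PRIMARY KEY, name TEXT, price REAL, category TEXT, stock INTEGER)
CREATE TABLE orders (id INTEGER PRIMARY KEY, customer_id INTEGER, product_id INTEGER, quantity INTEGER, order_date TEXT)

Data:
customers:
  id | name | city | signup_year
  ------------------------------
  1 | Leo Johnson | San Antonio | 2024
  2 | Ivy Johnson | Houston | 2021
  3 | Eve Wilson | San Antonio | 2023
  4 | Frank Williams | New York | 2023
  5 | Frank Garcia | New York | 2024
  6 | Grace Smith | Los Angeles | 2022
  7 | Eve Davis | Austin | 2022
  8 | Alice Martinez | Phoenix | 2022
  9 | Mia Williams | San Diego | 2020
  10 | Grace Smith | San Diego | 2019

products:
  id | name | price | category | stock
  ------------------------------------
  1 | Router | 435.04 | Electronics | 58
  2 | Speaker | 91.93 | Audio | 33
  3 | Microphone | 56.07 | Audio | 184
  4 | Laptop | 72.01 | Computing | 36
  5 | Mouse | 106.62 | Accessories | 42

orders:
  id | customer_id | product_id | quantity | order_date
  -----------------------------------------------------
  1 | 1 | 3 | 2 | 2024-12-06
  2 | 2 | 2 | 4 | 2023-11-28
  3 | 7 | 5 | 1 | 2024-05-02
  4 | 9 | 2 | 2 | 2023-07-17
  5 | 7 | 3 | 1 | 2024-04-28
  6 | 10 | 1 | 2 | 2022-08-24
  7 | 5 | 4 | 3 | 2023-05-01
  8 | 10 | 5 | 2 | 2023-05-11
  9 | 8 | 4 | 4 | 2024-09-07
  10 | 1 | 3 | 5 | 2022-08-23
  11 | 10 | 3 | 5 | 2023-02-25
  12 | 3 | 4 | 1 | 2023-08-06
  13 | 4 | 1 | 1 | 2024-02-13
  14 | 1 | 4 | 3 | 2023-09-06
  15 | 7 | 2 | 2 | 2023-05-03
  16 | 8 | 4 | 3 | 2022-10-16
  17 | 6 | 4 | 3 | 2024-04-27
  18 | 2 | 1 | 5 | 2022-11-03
SELECT COUNT(*) FROM customers WHERE signup_year < 2019

Execution result:
0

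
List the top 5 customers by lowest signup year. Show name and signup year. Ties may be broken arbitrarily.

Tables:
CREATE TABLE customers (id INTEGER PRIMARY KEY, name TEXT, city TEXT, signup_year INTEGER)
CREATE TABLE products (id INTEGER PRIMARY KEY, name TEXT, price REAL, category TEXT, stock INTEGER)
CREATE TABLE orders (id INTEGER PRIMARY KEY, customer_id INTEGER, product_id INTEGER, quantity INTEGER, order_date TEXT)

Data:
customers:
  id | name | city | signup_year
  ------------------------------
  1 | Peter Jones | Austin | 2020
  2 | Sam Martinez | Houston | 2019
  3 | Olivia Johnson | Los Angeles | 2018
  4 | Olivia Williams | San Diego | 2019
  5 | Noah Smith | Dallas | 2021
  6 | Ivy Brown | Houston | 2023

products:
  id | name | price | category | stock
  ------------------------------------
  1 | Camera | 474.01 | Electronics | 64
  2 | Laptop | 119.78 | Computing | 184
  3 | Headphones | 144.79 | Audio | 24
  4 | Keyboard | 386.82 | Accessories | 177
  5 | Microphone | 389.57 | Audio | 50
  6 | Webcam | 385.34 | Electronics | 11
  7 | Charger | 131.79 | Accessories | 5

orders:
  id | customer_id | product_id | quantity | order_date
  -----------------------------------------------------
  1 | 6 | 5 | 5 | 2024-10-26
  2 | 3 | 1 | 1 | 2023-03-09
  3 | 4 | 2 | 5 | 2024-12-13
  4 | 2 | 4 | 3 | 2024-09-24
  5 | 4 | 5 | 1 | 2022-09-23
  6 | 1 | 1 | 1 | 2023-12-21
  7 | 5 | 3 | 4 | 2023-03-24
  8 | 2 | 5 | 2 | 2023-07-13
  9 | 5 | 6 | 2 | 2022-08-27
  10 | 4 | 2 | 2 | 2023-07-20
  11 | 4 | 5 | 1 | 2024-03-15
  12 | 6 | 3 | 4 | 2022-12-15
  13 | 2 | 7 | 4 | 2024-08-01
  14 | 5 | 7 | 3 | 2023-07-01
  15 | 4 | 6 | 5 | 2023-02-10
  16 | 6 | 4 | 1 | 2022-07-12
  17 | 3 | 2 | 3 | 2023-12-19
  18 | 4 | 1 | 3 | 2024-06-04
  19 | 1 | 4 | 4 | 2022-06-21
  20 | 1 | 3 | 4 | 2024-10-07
SELECT name, signup_year FROM customers ORDER BY signup_year ASC LIMIT 5

Execution result:
name | signup_year
Olivia Johnson | 2018
Sam Martinez | 2019
Olivia Williams | 2019
Peter Jones | 2020
Noah Smith | 2021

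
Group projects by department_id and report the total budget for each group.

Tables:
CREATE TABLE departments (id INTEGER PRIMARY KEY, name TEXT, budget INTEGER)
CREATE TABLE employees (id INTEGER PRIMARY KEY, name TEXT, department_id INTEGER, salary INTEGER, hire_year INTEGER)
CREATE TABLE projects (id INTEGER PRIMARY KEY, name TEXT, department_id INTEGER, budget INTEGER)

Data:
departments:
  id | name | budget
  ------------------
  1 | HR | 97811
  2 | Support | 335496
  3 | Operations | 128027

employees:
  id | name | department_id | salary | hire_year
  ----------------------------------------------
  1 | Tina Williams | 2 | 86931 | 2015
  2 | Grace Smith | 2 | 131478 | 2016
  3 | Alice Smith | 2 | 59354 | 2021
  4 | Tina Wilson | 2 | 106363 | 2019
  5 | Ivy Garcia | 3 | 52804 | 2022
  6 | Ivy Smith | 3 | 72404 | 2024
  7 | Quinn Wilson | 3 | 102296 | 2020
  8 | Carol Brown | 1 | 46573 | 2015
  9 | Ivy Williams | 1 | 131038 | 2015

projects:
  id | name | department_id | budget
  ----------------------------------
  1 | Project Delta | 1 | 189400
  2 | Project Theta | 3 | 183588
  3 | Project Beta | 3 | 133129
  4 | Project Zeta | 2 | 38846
SELECT department_id, SUM(budget) AS sum_budget FROM projects GROUP BY department_id

Execution result:
department_id | sum_budget
1 | 189400
2 | 38846
3 | 316717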